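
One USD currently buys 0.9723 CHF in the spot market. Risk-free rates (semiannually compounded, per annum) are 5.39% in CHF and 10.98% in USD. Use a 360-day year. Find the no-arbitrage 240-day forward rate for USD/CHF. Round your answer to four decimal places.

0.9381

By covered interest parity, F = S · (1+r_CHF/2)^(2T) / (1+r_USD/2)^(2T)
= 0.9723 × 1.036094 / 1.073862 = 0.9723 × 0.964830
F = 0.9381 CHF per USD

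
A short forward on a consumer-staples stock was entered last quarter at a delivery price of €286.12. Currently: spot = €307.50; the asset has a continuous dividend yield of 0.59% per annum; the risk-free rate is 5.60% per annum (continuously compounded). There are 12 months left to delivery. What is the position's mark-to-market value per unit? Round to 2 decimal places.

-€35.15

Current fair forward for the remaining 12 months: F = S·e^((r − q)·T), (r − q) = 0.0560 − 0.0059 = 0.0501
F = 307.50 · e^(0.0501 × 12/12) = 307.50 × 1.051376 = 323.2981
Value of long forward = (F − K)·e^(−rT) = (323.2981 − 286.12) · e^(−0.0560·12/12)
= 37.1781 × 0.945539 = 35.15
Short position value = −(long value) = -€35.15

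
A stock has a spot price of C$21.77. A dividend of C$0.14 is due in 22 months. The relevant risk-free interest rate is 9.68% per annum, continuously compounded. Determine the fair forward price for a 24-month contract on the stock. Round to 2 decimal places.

PV(dividends) I = 0.14·e^(−0.0968·22/12)
I = 0.1172
F = (S − I)·e^(rT) = (21.77 − 0.1172) · e^(0.0968·24/12)
= 21.6528 · e^0.193600 = 21.6528 × 1.213611 = C$26.28

C$26.28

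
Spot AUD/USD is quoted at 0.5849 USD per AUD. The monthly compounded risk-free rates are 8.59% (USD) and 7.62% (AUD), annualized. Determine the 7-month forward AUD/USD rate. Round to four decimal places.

By covered interest parity, F = S · (1+r_USD/12)^(12T) / (1+r_AUD/12)^(12T)
= 0.5849 × 1.051197 / 1.045306 = 0.5849 × 1.005636
F = 0.5882 USD per AUD

0.5882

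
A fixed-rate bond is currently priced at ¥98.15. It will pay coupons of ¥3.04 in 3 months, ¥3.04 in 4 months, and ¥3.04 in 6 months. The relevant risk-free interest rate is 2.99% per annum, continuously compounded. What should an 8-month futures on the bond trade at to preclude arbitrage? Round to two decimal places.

¥90.92

PV(coupons) I = 3.04·e^(−0.0299·3/12) + 3.04·e^(−0.0299·4/12) + 3.04·e^(−0.0299·6/12)
I = 3.0174 + 3.0099 + 2.9949 = 9.0222
F = (S − I)·e^(rT) = (98.15 − 9.0222) · e^(0.0299·8/12)
= 89.1278 · e^0.019933 = 89.1278 × 1.020133 = ¥90.92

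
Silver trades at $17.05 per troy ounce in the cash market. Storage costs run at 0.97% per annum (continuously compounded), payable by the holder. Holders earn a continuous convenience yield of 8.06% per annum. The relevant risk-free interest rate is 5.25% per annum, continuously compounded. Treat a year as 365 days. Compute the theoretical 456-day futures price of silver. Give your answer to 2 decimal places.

$16.66 per troy ounce

Net carry = r + u − y = 0.0525 + 0.0097 − 0.0806 = -0.0184
F = S·e^((r+u−y)T) = 17.05 · e^(-0.0184 × 456/365) = 17.05 · e^-0.022987
= 17.05 × 0.977275 = $16.66 per troy ounce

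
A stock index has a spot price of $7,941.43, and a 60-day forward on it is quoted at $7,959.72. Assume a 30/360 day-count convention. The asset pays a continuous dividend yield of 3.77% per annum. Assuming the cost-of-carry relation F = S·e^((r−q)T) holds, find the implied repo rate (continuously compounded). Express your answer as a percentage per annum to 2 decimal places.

5.15%

From F = S·e^((r−q)T): (r − q) = ln(F/S)/T
ln(7959.72/7941.43) = ln(1.002303) = 0.002300
(r − q) = 0.002300 / (60/360) = 0.013800
r = ln(F/S)/T + q = 0.013800 + 0.0377 = 0.051500
r = 5.15%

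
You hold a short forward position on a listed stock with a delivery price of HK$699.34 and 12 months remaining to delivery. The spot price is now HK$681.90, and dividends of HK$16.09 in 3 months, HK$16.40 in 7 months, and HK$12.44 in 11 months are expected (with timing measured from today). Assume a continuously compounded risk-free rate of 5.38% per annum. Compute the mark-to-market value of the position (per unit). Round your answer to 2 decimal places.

PV(remaining dividends) I = 16.09·e^(−0.0538·3/12) + 16.40·e^(−0.0538·7/12) + 12.44·e^(−0.0538·11/12) = 43.6097
Current forward F = (S − I)·e^(rT) = (681.90 − 43.6097)·e^(0.0538·12/12) = 638.2903 × 1.055274 = 673.5712
Value (long) = (F − K)·e^(−rT) = (673.5712 − 699.34) × 0.947622 = -24.4191
Short position value = −(long value) = HK$24.42

HK$24.42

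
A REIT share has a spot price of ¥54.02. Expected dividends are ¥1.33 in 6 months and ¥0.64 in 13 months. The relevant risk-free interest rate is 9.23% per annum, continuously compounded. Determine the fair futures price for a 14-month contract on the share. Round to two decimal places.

¥58.10

PV(dividends) I = 1.33·e^(−0.0923·6/12) + 0.64·e^(−0.0923·13/12)
I = 1.2700 + 0.5791 = 1.8491
F = (S − I)·e^(rT) = (54.02 − 1.8491) · e^(0.0923·14/12)
= 52.1709 · e^0.107683 = 52.1709 × 1.113695 = ¥58.10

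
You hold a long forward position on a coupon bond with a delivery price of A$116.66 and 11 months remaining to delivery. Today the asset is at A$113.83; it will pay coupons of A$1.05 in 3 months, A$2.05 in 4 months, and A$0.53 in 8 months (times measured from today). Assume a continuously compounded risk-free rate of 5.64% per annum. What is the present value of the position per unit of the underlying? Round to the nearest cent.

-A$0.51

PV(remaining coupons) I = 1.05·e^(−0.0564·3/12) + 2.05·e^(−0.0564·4/12) + 0.53·e^(−0.0564·8/12) = 3.5576
Current forward F = (S − I)·e^(rT) = (113.83 − 3.5576)·e^(0.0564·11/12) = 110.2724 × 1.053060 = 116.1235
Value (long) = (F − K)·e^(−rT) = (116.1235 − 116.66) × 0.949614 = -0.5095
Value = -A$0.51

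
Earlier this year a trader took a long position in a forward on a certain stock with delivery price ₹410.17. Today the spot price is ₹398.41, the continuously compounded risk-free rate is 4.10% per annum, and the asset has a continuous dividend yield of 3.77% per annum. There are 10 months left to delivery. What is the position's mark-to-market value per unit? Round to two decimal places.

-₹10.30

Current fair forward for the remaining 10 months: F = S·e^((r − q)·T), (r − q) = 0.0410 − 0.0377 = 0.0033
F = 398.41 · e^(0.0033 × 10/12) = 398.41 × 1.002754 = 399.5072
Value of long forward = (F − K)·e^(−rT) = (399.5072 − 410.17) · e^(−0.0410·10/12)
= -10.6628 × 0.966410 = -10.30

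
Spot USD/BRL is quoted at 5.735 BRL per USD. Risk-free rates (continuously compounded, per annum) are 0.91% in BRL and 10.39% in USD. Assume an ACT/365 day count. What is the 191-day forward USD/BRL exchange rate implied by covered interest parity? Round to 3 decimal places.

F = S·e^((r_BRL − r_USD)T) = 5.735 · e^((0.0091 − 0.1039) × 191/365)
= 5.735 · e^-0.049608 = 5.735 × 0.951602
F = 5.457 BRL per USD

5.457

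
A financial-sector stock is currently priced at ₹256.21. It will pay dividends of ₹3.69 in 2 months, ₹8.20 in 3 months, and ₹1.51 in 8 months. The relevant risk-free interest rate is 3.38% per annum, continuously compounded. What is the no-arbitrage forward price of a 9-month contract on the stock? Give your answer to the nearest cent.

PV(dividends) I = 3.69·e^(−0.0338·2/12) + 8.20·e^(−0.0338·3/12) + 1.51·e^(−0.0338·8/12)
I = 3.6693 + 8.1310 + 1.4764 = 13.2767
F = (S − I)·e^(rT) = (256.21 − 13.2767) · e^(0.0338·9/12)
= 242.9333 · e^0.025350 = 242.9333 × 1.025674 = ₹249.17

₹249.17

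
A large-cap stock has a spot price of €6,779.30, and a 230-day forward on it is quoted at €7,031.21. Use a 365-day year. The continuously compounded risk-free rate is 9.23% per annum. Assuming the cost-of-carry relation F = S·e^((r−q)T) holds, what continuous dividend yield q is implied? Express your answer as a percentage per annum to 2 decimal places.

3.44%

From F = S·e^((r−q)T): (r − q) = ln(F/S)/T
ln(7031.21/6779.30) = ln(1.037159) = 0.036485
(r − q) = 0.036485 / (230/365) = 0.057900
q = r − ln(F/S)/T = 0.0923 − 0.057900 = 0.034400
q = 3.44%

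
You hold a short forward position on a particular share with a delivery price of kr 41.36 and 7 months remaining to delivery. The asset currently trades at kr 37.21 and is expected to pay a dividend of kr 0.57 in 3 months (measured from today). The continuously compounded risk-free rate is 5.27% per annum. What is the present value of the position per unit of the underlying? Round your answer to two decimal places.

kr 3.46

PV(remaining dividends) I = 0.57·e^(−0.0527·3/12) = 0.5625
Current forward F = (S − I)·e^(rT) = (37.21 − 0.5625)·e^(0.0527·7/12) = 36.6475 × 1.031219 = 37.7916
Value (long) = (F − K)·e^(−rT) = (37.7916 − 41.36) × 0.969726 = -3.4604
Short position value = −(long value) = kr 3.46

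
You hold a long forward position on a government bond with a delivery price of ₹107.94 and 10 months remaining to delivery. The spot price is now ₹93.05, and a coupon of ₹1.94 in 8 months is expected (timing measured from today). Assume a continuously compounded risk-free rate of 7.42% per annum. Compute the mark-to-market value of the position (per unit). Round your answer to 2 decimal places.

-₹10.26

PV(remaining coupons) I = 1.94·e^(−0.0742·8/12) = 1.8464
Current forward F = (S − I)·e^(rT) = (93.05 − 1.8464)·e^(0.0742·10/12) = 91.2036 × 1.063785 = 97.0210
Value (long) = (F − K)·e^(−rT) = (97.0210 − 107.94) × 0.940040 = -10.2643
Value = -₹10.26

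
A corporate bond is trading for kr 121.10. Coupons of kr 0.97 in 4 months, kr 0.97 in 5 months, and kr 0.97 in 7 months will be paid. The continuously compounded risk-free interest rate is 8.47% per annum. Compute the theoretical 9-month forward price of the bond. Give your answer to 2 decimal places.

PV(coupons) I = 0.97·e^(−0.0847·4/12) + 0.97·e^(−0.0847·5/12) + 0.97·e^(−0.0847·7/12)
I = 0.9430 + 0.9364 + 0.9232 = 2.8026
F = (S − I)·e^(rT) = (121.10 − 2.8026) · e^(0.0847·9/12)
= 118.2974 · e^0.063525 = 118.2974 × 1.065586 = kr 126.06

kr 126.06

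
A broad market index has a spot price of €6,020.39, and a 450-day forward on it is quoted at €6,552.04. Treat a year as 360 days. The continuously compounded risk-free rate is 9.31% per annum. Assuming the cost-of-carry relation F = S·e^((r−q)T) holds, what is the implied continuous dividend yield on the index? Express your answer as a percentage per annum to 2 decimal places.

From F = S·e^((r−q)T): (r − q) = ln(F/S)/T
ln(6552.04/6020.39) = ln(1.088308) = 0.084624
(r − q) = 0.084624 / (450/360) = 0.067699
q = r − ln(F/S)/T = 0.0931 − 0.067699 = 0.025401
q = 2.54%

2.54%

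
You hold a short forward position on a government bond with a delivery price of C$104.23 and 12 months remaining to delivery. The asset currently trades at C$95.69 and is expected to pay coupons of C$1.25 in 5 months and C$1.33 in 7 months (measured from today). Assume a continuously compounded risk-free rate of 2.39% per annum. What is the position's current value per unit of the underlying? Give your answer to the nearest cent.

PV(remaining coupons) I = 1.25·e^(−0.0239·5/12) + 1.33·e^(−0.0239·7/12) = 2.5492
Current forward F = (S − I)·e^(rT) = (95.69 − 2.5492)·e^(0.0239·12/12) = 93.1408 × 1.024188 = 95.3937
Value (long) = (F − K)·e^(−rT) = (95.3937 − 104.23) × 0.976383 = -8.6276
Short position value = −(long value) = C$8.63

C$8.63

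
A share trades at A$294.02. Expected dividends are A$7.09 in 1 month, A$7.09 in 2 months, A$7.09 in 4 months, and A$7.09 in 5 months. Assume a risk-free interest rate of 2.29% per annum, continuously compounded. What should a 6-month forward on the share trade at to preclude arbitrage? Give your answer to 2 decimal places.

PV(dividends) I = 7.09·e^(−0.0229·1/12) + 7.09·e^(−0.0229·2/12) + 7.09·e^(−0.0229·4/12) + 7.09·e^(−0.0229·5/12)
I = 7.0765 + 7.0630 + 7.0361 + 7.0227 = 28.1983
F = (S − I)·e^(rT) = (294.02 − 28.1983) · e^(0.0229·6/12)
= 265.8217 · e^0.011450 = 265.8217 × 1.011516 = A$268.88

A$268.88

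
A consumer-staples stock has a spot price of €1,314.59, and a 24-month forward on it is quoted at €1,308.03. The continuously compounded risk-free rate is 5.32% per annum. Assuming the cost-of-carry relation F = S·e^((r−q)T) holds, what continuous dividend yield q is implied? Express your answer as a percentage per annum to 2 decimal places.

From F = S·e^((r−q)T): (r − q) = ln(F/S)/T
ln(1308.03/1314.59) = ln(0.995010) = -0.005002
(r − q) = -0.005002 / (24/12) = -0.002501
q = r − ln(F/S)/T = 0.0532 + 0.002501 = 0.055701
q = 5.57%

5.57%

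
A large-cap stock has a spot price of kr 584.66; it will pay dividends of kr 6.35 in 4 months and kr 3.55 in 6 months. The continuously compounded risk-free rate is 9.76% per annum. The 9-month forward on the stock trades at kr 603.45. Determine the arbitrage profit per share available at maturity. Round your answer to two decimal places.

PV(dividends) I = 6.35·e^(−0.0976·4/12) + 3.55·e^(−0.0976·6/12) = 9.5277
Fair forward F* = (S − I)·e^(rT) = (584.66 − 9.5277)·e^0.073200 = 575.1323 × 1.075946 = 618.8113
Market kr 603.45 < fair 618.8113: forward underpriced → reverse cash-and-carry (short the stock, invest proceeds at r, pay the dividends, go long the forward).
Profit at T = |F_mkt − F*| = |603.45 − 618.8113| = kr 15.36 per share

kr 15.36 per share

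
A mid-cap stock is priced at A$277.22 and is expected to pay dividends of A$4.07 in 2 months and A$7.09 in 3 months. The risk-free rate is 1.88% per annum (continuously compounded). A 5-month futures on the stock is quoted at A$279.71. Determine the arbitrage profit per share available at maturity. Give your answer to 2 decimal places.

A$11.51 per share

PV(dividends) I = 4.07·e^(−0.0188·2/12) + 7.09·e^(−0.0188·3/12) = 11.1140
Fair futures F* = (S − I)·e^(rT) = (277.22 − 11.1140)·e^0.007833 = 266.1060 × 1.007864 = 268.1987
Market A$279.71 > fair 268.1987: forward overpriced → cash-and-carry (borrow at r, buy the stock and collect the dividends, short the forward).
Profit at T = |F_mkt − F*| = |279.71 − 268.1987| = A$11.51 per share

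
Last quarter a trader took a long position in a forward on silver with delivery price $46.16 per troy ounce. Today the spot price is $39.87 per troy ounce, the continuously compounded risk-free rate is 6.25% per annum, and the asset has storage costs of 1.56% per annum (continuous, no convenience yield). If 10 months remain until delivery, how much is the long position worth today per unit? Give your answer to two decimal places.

Current fair forward for the remaining 10 months: F = S·e^((r + u)·T), (r + u) = 0.0625 + 0.0156 = 0.0781
F = 39.87 · e^(0.0781 × 10/12) = 39.87 × 1.067248 = 42.5512
Value of long forward = (F − K)·e^(−rT) = (42.5512 − 46.16) · e^(−0.0625·10/12)
= -3.6088 × 0.949250 = -3.43

-$3.43 per troy ounce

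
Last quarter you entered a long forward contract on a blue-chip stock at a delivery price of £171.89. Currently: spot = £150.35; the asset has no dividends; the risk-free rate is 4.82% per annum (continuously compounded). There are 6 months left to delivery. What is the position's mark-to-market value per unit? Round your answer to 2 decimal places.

Current fair forward for the remaining 6 months: F = S·e^(r·T), r = 0.0482
F = 150.35 · e^(0.0482 × 6/12) = 150.35 × 1.024393 = 154.0175
Value of long forward = (F − K)·e^(−rT) = (154.0175 − 171.89) · e^(−0.0482·6/12)
= -17.8725 × 0.976188 = -17.45

-£17.45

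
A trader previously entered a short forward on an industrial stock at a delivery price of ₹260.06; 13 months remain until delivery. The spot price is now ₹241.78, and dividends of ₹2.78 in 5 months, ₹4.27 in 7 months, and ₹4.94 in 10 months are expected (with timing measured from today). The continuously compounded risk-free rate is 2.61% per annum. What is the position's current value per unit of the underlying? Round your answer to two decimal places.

PV(remaining dividends) I = 2.78·e^(−0.0261·5/12) + 4.27·e^(−0.0261·7/12) + 4.94·e^(−0.0261·10/12) = 11.7891
Current forward F = (S − I)·e^(rT) = (241.78 − 11.7891)·e^(0.0261·13/12) = 229.9909 × 1.028679 = 236.5868
Value (long) = (F − K)·e^(−rT) = (236.5868 − 260.06) × 0.972121 = -22.8188
Short position value = −(long value) = ₹22.82

₹22.82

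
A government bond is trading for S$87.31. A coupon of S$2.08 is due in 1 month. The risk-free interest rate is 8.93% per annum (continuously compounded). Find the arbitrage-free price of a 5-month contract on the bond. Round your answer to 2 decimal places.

PV(coupons) I = 2.08·e^(−0.0893·1/12)
I = 2.0646
F = (S − I)·e^(rT) = (87.31 − 2.0646) · e^(0.0893·5/12)
= 85.2454 · e^0.037208 = 85.2454 × 1.037909 = S$88.48

S$88.48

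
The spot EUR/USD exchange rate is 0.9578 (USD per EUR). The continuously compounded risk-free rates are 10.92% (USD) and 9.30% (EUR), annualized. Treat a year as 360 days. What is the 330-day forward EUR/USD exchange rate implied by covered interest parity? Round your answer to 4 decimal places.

F = S·e^((r_USD − r_EUR)T) = 0.9578 · e^((0.1092 − 0.0930) × 330/360)
= 0.9578 · e^0.014850 = 0.9578 × 1.014961
F = 0.9721 USD per EUR

0.9721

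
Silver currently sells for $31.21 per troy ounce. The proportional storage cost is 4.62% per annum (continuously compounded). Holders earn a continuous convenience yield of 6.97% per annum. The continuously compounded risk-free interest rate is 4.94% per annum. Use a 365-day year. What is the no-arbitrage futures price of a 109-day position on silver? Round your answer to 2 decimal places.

Net carry = r + u − y = 0.0494 + 0.0462 − 0.0697 = 0.0259
F = S·e^((r+u−y)T) = 31.21 · e^(0.0259 × 109/365) = 31.21 · e^0.007735
= 31.21 × 1.007765 = $31.45 per troy ounce

$31.45 per troy ounce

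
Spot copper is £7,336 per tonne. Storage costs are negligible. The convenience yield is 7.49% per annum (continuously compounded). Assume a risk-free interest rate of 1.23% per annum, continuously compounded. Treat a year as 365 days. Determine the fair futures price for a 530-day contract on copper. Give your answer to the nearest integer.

£6,699 per tonne

Net carry = r + u − y = 0.0123 + 0.0000 − 0.0749 = -0.0626
F = S·e^((r+u−y)T) = 7336 · e^(-0.0626 × 530/365) = 7336 · e^-0.090899
= 7336 × 0.913110 = £6,699 per tonne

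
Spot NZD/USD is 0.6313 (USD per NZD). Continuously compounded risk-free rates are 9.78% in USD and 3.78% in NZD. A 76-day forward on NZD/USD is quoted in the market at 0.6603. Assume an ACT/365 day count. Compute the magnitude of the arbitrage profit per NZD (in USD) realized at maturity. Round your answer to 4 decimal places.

0.0211 per NZD (in USD)

Fair forward: F* = S·e^(carry·T), with carry = (r_USD − r_NZD) = 0.0978 − 0.0378 = 0.0600
F* = 0.6313 · e^(0.0600 × 76/365) = 0.6313 · e^0.012493 = 0.6313 × 1.012571 = 0.6392
Market 0.6603 > fair 0.6392: forward overpriced → cash-and-carry (buy spot, short the forward).
At maturity, profit = |F_mkt − F*| = |0.6603 − 0.6392| = 0.0211 per NZD (in USD)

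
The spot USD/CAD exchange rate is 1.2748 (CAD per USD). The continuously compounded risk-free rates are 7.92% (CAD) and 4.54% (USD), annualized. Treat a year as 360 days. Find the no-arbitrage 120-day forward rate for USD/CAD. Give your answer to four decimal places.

1.2892

F = S·e^((r_CAD − r_USD)T) = 1.2748 · e^((0.0792 − 0.0454) × 120/360)
= 1.2748 · e^0.011267 = 1.2748 × 1.011331
F = 1.2892 CAD per USD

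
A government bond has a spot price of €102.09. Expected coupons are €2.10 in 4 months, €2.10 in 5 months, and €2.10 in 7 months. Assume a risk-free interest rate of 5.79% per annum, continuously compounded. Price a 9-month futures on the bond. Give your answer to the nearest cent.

€100.21

PV(coupons) I = 2.10·e^(−0.0579·4/12) + 2.10·e^(−0.0579·5/12) + 2.10·e^(−0.0579·7/12)
I = 2.0599 + 2.0499 + 2.0303 = 6.1401
F = (S − I)·e^(rT) = (102.09 − 6.1401) · e^(0.0579·9/12)
= 95.9499 · e^0.043425 = 95.9499 × 1.044382 = €100.21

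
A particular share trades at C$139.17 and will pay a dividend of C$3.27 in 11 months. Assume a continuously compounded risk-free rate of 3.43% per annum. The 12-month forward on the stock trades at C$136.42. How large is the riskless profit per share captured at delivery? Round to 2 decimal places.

C$4.33 per share

PV(dividends) I = 3.27·e^(−0.0343·11/12) = 3.1688
Fair forward F* = (S − I)·e^(rT) = (139.17 − 3.1688)·e^0.034300 = 136.0012 × 1.034895 = 140.7470
Market C$136.42 < fair 140.7470: forward underpriced → reverse cash-and-carry (short the stock, invest proceeds at r, pay the dividends, go long the forward).
Profit at T = |F_mkt − F*| = |136.42 − 140.7470| = C$4.33 per share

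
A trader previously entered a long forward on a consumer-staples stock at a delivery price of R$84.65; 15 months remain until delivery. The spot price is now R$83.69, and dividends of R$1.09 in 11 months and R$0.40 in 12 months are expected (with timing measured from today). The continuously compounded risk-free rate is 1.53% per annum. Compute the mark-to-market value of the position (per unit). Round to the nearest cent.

-R$0.83

PV(remaining dividends) I = 1.09·e^(−0.0153·11/12) + 0.40·e^(−0.0153·12/12) = 1.4687
Current forward F = (S − I)·e^(rT) = (83.69 − 1.4687)·e^(0.0153·15/12) = 82.2213 × 1.019309 = 83.8089
Value (long) = (F − K)·e^(−rT) = (83.8089 − 84.65) × 0.981057 = -0.8252
Value = -R$0.83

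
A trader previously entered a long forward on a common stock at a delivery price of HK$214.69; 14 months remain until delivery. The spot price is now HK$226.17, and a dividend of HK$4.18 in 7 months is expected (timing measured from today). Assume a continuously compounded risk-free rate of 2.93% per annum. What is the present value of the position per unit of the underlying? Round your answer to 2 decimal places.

HK$14.59

PV(remaining dividends) I = 4.18·e^(−0.0293·7/12) = 4.1092
Current forward F = (S − I)·e^(rT) = (226.17 − 4.1092)·e^(0.0293·14/12) = 222.0608 × 1.034774 = 229.7827
Value (long) = (F − K)·e^(−rT) = (229.7827 − 214.69) × 0.966394 = 14.5855
Value = HK$14.59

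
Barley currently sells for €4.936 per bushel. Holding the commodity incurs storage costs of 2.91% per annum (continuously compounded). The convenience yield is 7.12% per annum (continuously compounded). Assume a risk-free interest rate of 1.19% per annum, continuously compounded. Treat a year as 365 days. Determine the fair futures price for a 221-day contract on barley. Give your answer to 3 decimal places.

€4.847 per bushel

Net carry = r + u − y = 0.0119 + 0.0291 − 0.0712 = -0.0302
F = S·e^((r+u−y)T) = 4.936 · e^(-0.0302 × 221/365) = 4.936 · e^-0.018285
= 4.936 × 0.981881 = €4.847 per bushel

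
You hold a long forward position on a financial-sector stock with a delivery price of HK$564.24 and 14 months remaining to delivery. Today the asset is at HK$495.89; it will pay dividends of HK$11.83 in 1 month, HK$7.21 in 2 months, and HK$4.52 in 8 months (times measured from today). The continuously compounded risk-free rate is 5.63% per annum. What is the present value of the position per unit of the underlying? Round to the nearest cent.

-HK$55.75

PV(remaining dividends) I = 11.83·e^(−0.0563·1/12) + 7.21·e^(−0.0563·2/12) + 4.52·e^(−0.0563·8/12) = 23.2708
Current forward F = (S − I)·e^(rT) = (495.89 − 23.2708)·e^(0.0563·14/12) = 472.6192 × 1.067888 = 504.7044
Value (long) = (F − K)·e^(−rT) = (504.7044 − 564.24) × 0.936427 = -55.7507
Value = -HK$55.75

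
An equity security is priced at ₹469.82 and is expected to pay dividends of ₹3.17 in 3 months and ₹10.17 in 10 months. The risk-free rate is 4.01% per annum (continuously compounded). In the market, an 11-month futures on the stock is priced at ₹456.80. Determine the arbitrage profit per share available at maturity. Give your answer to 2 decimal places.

₹17.15 per share

PV(dividends) I = 3.17·e^(−0.0401·3/12) + 10.17·e^(−0.0401·10/12) = 12.9741
Fair futures F* = (S − I)·e^(rT) = (469.82 − 12.9741)·e^0.036758 = 456.8459 × 1.037442 = 473.9511
Market ₹456.80 < fair 473.9511: forward underpriced → reverse cash-and-carry (short the stock, invest proceeds at r, pay the dividends, go long the forward).
Profit at T = |F_mkt − F*| = |456.80 − 473.9511| = ₹17.15 per share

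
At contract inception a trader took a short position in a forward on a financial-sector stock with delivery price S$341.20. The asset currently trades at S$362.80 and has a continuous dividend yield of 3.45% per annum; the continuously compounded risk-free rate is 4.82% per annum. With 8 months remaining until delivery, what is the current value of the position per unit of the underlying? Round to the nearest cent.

-S$24.14

Current fair forward for the remaining 8 months: F = S·e^((r − q)·T), (r − q) = 0.0482 − 0.0345 = 0.0137
F = 362.80 · e^(0.0137 × 8/12) = 362.80 × 1.009175 = 366.1287
Value of long forward = (F − K)·e^(−rT) = (366.1287 − 341.20) · e^(−0.0482·8/12)
= 24.9287 × 0.968377 = 24.14
Short position value = −(long value) = -S$24.14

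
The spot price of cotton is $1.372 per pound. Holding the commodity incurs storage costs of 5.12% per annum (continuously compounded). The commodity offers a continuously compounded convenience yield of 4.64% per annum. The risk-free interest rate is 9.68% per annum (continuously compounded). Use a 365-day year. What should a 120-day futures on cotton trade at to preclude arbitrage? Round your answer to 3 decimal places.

Net carry = r + u − y = 0.0968 + 0.0512 − 0.0464 = 0.1016
F = S·e^((r+u−y)T) = 1.372 · e^(0.1016 × 120/365) = 1.372 · e^0.033403
= 1.372 × 1.033967 = $1.419 per pound

$1.419 per pound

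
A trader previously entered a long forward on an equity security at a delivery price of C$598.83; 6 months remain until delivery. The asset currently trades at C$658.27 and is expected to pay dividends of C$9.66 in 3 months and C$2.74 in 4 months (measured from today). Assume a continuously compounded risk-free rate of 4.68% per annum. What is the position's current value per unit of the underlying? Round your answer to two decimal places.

PV(remaining dividends) I = 9.66·e^(−0.0468·3/12) + 2.74·e^(−0.0468·4/12) = 12.2452
Current forward F = (S − I)·e^(rT) = (658.27 − 12.2452)·e^(0.0468·6/12) = 646.0248 × 1.023676 = 661.3201
Value (long) = (F − K)·e^(−rT) = (661.3201 − 598.83) × 0.976872 = 61.0448
Value = C$61.04

C$61.04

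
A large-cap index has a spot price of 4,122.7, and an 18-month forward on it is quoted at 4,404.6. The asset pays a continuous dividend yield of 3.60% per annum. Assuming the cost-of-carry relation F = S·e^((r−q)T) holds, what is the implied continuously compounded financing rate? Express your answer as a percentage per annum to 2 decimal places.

From F = S·e^((r−q)T): (r − q) = ln(F/S)/T
ln(4404.6/4122.7) = ln(1.068378) = 0.066142
(r − q) = 0.066142 / (18/12) = 0.044095
r = ln(F/S)/T + q = 0.044095 + 0.0360 = 0.080095
r = 8.01%

8.01%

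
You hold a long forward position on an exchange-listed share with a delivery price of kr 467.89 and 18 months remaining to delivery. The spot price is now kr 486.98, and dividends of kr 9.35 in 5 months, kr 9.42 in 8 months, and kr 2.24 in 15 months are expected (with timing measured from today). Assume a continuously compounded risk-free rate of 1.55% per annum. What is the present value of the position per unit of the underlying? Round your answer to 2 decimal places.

PV(remaining dividends) I = 9.35·e^(−0.0155·5/12) + 9.42·e^(−0.0155·8/12) + 2.24·e^(−0.0155·15/12) = 20.8100
Current forward F = (S − I)·e^(rT) = (486.98 − 20.8100)·e^(0.0155·18/12) = 466.1700 × 1.023522 = 477.1353
Value (long) = (F − K)·e^(−rT) = (477.1353 − 467.89) × 0.977018 = 9.0328
Value = kr 9.03

kr 9.03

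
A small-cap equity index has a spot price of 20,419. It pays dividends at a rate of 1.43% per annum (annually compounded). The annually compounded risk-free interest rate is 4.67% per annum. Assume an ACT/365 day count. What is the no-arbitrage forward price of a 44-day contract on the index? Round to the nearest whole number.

20,497

F = S · (1+r)^T / (1+q)^T
= 20419 × 1.005517 / 1.001713 = 20419 × 1.003797
F = 20,497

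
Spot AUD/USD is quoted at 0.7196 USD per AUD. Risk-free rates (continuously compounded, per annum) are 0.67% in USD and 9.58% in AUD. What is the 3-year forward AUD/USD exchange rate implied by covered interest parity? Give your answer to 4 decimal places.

F = S·e^((r_USD − r_AUD)T) = 0.7196 · e^((0.0067 − 0.0958) × 3)
= 0.7196 · e^-0.267300 = 0.7196 × 0.765443
F = 0.5508 USD per AUD

0.5508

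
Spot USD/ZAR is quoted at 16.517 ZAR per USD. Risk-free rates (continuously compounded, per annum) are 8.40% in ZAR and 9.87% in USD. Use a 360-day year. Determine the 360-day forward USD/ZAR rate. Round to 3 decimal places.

16.276

F = S·e^((r_ZAR − r_USD)T) = 16.517 · e^((0.0840 − 0.0987) × 360/360)
= 16.517 · e^-0.014700 = 16.517 × 0.985408
F = 16.276 ZAR per USD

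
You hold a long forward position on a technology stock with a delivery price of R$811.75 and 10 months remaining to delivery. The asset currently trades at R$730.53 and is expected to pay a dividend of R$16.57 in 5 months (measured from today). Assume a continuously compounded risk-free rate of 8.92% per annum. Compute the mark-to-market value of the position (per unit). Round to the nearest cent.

PV(remaining dividends) I = 16.57·e^(−0.0892·5/12) = 15.9655
Current forward F = (S − I)·e^(rT) = (730.53 − 15.9655)·e^(0.0892·10/12) = 714.5645 × 1.077166 = 769.7046
Value (long) = (F − K)·e^(−rT) = (769.7046 − 811.75) × 0.928362 = -39.0334
Value = -R$39.03

-R$39.03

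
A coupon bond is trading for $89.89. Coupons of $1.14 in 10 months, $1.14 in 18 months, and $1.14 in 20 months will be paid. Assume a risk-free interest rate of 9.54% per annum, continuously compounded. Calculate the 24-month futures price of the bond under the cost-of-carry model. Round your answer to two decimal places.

$105.14

PV(coupons) I = 1.14·e^(−0.0954·10/12) + 1.14·e^(−0.0954·18/12) + 1.14·e^(−0.0954·20/12)
I = 1.0529 + 0.9880 + 0.9724 = 3.0133
F = (S − I)·e^(rT) = (89.89 − 3.0133) · e^(0.0954·24/12)
= 86.8767 · e^0.190800 = 86.8767 × 1.210217 = $105.14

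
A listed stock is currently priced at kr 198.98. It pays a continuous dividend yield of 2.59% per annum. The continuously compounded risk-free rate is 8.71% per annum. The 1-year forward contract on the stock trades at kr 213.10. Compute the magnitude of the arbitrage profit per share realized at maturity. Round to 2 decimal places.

Fair forward: F* = S·e^(carry·T), with carry = (r − q) = 0.0871 − 0.0259 = 0.0612
F* = 198.98 · e^(0.0612 × 1) = 198.98 · e^0.061200 = 198.98 × 1.063112 = kr 211.5380
Market kr 213.10 > fair kr 211.5380: forward overpriced → cash-and-carry (buy spot, short the forward).
At maturity, profit = |F_mkt − F*| = |213.10 − 211.5380| = kr 1.56 per share

kr 1.56 per share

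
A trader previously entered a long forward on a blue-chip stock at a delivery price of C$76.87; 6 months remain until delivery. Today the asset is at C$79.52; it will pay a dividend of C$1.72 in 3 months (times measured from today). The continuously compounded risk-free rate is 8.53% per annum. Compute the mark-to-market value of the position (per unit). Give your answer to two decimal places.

C$4.18

PV(remaining dividends) I = 1.72·e^(−0.0853·3/12) = 1.6837
Current forward F = (S − I)·e^(rT) = (79.52 − 1.6837)·e^(0.0853·6/12) = 77.8363 × 1.043573 = 81.2279
Value (long) = (F − K)·e^(−rT) = (81.2279 − 76.87) × 0.958247 = 4.1759
Value = C$4.18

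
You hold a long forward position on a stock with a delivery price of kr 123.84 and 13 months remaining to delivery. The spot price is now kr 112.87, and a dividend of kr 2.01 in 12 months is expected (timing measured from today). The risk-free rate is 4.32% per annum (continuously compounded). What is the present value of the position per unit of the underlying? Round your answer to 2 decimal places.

PV(remaining dividends) I = 2.01·e^(−0.0432·12/12) = 1.9250
Current forward F = (S − I)·e^(rT) = (112.87 − 1.9250)·e^(0.0432·13/12) = 110.9450 × 1.047912 = 116.2606
Value (long) = (F − K)·e^(−rT) = (116.2606 − 123.84) × 0.954278 = -7.2329
Value = -kr 7.23

-kr 7.23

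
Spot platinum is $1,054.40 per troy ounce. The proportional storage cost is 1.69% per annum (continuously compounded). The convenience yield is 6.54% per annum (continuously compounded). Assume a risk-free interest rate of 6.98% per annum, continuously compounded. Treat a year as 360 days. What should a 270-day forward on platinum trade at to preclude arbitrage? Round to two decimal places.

$1,071.38 per troy ounce

Net carry = r + u − y = 0.0698 + 0.0169 − 0.0654 = 0.0213
F = S·e^((r+u−y)T) = 1054.40 · e^(0.0213 × 270/360) = 1054.40 · e^0.01597500
= 1054.40 × 1.01610328 = $1,071.38 per troy ounce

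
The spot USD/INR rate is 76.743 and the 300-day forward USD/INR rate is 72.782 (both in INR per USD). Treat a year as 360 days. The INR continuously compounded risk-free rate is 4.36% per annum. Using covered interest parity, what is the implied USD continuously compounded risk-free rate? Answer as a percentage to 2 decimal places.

F = S·e^((r_INR − r_USD)T) ⇒ r_USD = r_INR − ln(F/S)/T
ln(72.782/76.743) = -0.052994; /(300/360) = -0.063593
r_USD = 0.0436 + 0.063593 = 0.107193
r_USD = 10.72%

10.72%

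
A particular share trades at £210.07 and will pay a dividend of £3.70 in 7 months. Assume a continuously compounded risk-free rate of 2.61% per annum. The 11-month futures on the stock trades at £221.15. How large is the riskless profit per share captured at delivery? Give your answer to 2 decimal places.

£9.73 per share

PV(dividends) I = 3.70·e^(−0.0261·7/12) = 3.6441
Fair futures F* = (S − I)·e^(rT) = (210.07 − 3.6441)·e^0.023925 = 206.4259 × 1.024213 = 211.4241
Market £221.15 > fair 211.4241: forward overpriced → cash-and-carry (borrow at r, buy the stock and collect the dividends, short the forward).
Profit at T = |F_mkt − F*| = |221.15 − 211.4241| = £9.73 per share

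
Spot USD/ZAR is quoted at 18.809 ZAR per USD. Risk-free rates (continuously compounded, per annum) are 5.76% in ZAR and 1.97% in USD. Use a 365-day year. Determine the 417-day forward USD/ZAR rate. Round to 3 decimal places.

19.641

F = S·e^((r_ZAR − r_USD)T) = 18.809 · e^((0.0576 − 0.0197) × 417/365)
= 18.809 · e^0.043299 = 18.809 × 1.044250
F = 19.641 ZAR per USD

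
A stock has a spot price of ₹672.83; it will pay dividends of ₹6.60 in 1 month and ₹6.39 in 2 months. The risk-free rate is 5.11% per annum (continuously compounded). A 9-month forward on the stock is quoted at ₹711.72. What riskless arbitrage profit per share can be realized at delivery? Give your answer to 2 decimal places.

PV(dividends) I = 6.60·e^(−0.0511·1/12) + 6.39·e^(−0.0511·2/12) = 12.9078
Fair forward F* = (S − I)·e^(rT) = (672.83 − 12.9078)·e^0.038325 = 659.9222 × 1.039069 = 685.7047
Market ₹711.72 > fair 685.7047: forward overpriced → cash-and-carry (borrow at r, buy the stock and collect the dividends, short the forward).
Profit at T = |F_mkt − F*| = |711.72 − 685.7047| = ₹26.02 per share

₹26.02 per share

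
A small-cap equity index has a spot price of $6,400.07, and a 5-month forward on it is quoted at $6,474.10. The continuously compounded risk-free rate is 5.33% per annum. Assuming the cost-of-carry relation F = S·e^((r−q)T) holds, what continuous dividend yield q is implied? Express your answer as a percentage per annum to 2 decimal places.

2.57%

From F = S·e^((r−q)T): (r − q) = ln(F/S)/T
ln(6474.10/6400.07) = ln(1.011567) = 0.011501
(r − q) = 0.011501 / (5/12) = 0.027602
q = r − ln(F/S)/T = 0.0533 − 0.027602 = 0.025698
q = 2.57%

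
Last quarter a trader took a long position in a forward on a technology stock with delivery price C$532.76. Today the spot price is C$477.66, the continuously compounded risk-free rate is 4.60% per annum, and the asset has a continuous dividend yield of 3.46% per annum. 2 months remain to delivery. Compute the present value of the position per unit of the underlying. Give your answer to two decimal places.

Current fair forward for the remaining 2 months: F = S·e^((r − q)·T), (r − q) = 0.0460 − 0.0346 = 0.0114
F = 477.66 · e^(0.0114 × 2/12) = 477.66 × 1.001902 = 478.5685
Value of long forward = (F − K)·e^(−rT) = (478.5685 − 532.76) · e^(−0.0460·2/12)
= -54.1915 × 0.992363 = -53.78

-C$53.78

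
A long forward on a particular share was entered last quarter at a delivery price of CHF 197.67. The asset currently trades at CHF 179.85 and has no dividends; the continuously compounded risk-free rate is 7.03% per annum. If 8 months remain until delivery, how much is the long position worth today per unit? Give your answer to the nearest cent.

Current fair forward for the remaining 8 months: F = S·e^(r·T), r = 0.0703
F = 179.85 · e^(0.0703 × 8/12) = 179.85 × 1.047982 = 188.4796
Value of long forward = (F − K)·e^(−rT) = (188.4796 − 197.67) · e^(−0.0703·8/12)
= -9.1904 × 0.954215 = -8.77

-CHF 8.77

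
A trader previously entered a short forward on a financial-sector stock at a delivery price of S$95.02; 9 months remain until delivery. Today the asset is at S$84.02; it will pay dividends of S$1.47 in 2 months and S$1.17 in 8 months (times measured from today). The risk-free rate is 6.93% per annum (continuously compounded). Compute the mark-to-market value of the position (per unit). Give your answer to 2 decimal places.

S$8.76

PV(remaining dividends) I = 1.47·e^(−0.0693·2/12) + 1.17·e^(−0.0693·8/12) = 2.5703
Current forward F = (S − I)·e^(rT) = (84.02 − 2.5703)·e^(0.0693·9/12) = 81.4497 × 1.053349 = 85.7950
Value (long) = (F − K)·e^(−rT) = (85.7950 − 95.02) × 0.949353 = -8.7578
Short position value = −(long value) = S$8.76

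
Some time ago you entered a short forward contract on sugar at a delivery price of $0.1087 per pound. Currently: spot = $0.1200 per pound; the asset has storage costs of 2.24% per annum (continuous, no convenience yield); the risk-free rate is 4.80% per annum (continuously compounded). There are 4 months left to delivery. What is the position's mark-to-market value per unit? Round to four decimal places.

-$0.0139 per pound

Current fair forward for the remaining 4 months: F = S·e^((r + u)·T), (r + u) = 0.0480 + 0.0224 = 0.0704
F = 0.1200 · e^(0.0704 × 4/12) = 0.1200 × 1.023744 = 0.1228
Value of long forward = (F − K)·e^(−rT) = (0.1228 − 0.1087) · e^(−0.0480·4/12)
= 0.0141 × 0.984127 = 0.0139
Short position value = −(long value) = -$0.0139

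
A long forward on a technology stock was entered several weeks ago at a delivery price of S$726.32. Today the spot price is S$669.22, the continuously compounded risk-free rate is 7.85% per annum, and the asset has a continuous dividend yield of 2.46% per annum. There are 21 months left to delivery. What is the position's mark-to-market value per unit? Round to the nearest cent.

Current fair forward for the remaining 21 months: F = S·e^((r − q)·T), (r − q) = 0.0785 − 0.0246 = 0.0539
F = 669.22 · e^(0.0539 × 21/12) = 669.22 × 1.098917 = 735.4172
Value of long forward = (F − K)·e^(−rT) = (735.4172 − 726.32) · e^(−0.0785·21/12)
= 9.0972 × 0.871643 = 7.93

S$7.93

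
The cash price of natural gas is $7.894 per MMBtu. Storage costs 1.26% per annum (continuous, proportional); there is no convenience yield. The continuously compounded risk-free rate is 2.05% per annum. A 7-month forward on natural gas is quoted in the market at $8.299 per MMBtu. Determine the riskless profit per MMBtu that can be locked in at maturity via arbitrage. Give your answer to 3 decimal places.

$0.251 per MMBtu

Fair forward: F* = S·e^(carry·T), with carry = (r + u) = 0.0205 + 0.0126 = 0.0331
F* = 7.894 · e^(0.0331 × 7/12) = 7.894 · e^0.019308 = 7.894 × 1.019496 = $8.0479
Market $8.299 > fair $8.0479: forward overpriced → cash-and-carry (buy spot, short the forward).
At maturity, profit = |F_mkt − F*| = |8.299 − 8.0479| = $0.251 per MMBtu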